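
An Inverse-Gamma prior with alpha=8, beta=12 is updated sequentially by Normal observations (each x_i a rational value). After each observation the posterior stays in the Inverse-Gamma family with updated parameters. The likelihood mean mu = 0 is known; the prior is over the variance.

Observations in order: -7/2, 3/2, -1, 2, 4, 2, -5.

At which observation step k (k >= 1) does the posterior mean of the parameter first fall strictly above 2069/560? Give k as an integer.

k = 7

obs 1: x=-7/2 → posterior Inverse-Gamma(17/2, 145/8)
obs 2: x=3/2 → posterior Inverse-Gamma(9, 77/4)
obs 3: x=-1 → posterior Inverse-Gamma(19/2, 79/4)
obs 4: x=2 → posterior Inverse-Gamma(10, 87/4)
obs 5: x=4 → posterior Inverse-Gamma(21/2, 119/4)
obs 6: x=2 → posterior Inverse-Gamma(11, 127/4)
obs 7: x=-5 → posterior Inverse-Gamma(23/2, 177/4)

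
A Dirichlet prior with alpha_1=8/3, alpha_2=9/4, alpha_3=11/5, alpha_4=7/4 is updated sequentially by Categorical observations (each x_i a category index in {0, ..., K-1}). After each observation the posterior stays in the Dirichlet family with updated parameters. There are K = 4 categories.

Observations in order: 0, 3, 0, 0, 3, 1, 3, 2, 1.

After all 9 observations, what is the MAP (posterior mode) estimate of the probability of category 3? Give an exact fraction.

obs 1: x=0 → posterior Dirichlet(11/3, 9/4, 11/5, 7/4)
obs 2: x=3 → posterior Dirichlet(11/3, 9/4, 11/5, 11/4)
obs 3: x=0 → posterior Dirichlet(14/3, 9/4, 11/5, 11/4)
obs 4: x=0 → posterior Dirichlet(17/3, 9/4, 11/5, 11/4)
obs 5: x=3 → posterior Dirichlet(17/3, 9/4, 11/5, 15/4)
obs 6: x=1 → posterior Dirichlet(17/3, 13/4, 11/5, 15/4)
obs 7: x=3 → posterior Dirichlet(17/3, 13/4, 11/5, 19/4)
obs 8: x=2 → posterior Dirichlet(17/3, 13/4, 16/5, 19/4)
obs 9: x=1 → posterior Dirichlet(17/3, 17/4, 16/5, 19/4)

225/832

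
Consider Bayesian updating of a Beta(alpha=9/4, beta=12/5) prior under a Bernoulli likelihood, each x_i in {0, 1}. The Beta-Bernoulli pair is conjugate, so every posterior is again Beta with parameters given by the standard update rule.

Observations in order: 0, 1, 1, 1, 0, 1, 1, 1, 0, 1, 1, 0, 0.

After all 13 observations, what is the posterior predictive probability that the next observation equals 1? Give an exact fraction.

obs 1: x=0 → posterior Beta(9/4, 17/5)
obs 2: x=1 → posterior Beta(13/4, 17/5)
obs 3: x=1 → posterior Beta(17/4, 17/5)
obs 4: x=1 → posterior Beta(21/4, 17/5)
obs 5: x=0 → posterior Beta(21/4, 22/5)
obs 6: x=1 → posterior Beta(25/4, 22/5)
obs 7: x=1 → posterior Beta(29/4, 22/5)
obs 8: x=1 → posterior Beta(33/4, 22/5)
obs 9: x=0 → posterior Beta(33/4, 27/5)
obs 10: x=1 → posterior Beta(37/4, 27/5)
obs 11: x=1 → posterior Beta(41/4, 27/5)
obs 12: x=0 → posterior Beta(41/4, 32/5)
obs 13: x=0 → posterior Beta(41/4, 37/5)

205/353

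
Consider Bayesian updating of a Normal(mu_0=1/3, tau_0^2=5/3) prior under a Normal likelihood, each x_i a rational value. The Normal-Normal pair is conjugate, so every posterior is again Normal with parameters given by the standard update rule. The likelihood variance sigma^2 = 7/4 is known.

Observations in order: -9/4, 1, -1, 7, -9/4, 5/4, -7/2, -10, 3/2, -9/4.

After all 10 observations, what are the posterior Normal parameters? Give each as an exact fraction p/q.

mu_0=-203/221, tau_0^2=35/221

obs 1: x=-9/4 → posterior Normal(-38/41, 35/41)
obs 2: x=1 → posterior Normal(-18/61, 35/61)
obs 3: x=-1 → posterior Normal(-38/81, 35/81)
obs 4: x=7 → posterior Normal(102/101, 35/101)
obs 5: x=-9/4 → posterior Normal(57/121, 35/121)
obs 6: x=5/4 → posterior Normal(82/141, 35/141)
obs 7: x=-7/2 → posterior Normal(12/161, 5/23)
obs 8: x=-10 → posterior Normal(-188/181, 35/181)
obs 9: x=3/2 → posterior Normal(-158/201, 35/201)
obs 10: x=-9/4 → posterior Normal(-203/221, 35/221)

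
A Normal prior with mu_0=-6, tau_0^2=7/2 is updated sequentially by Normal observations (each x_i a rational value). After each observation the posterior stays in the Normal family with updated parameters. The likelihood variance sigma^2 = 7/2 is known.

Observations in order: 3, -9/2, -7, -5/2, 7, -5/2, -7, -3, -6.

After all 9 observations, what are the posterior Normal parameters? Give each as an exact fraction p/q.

mu_0=-57/20, tau_0^2=7/20

obs 1: x=3 → posterior Normal(-3/2, 7/4)
obs 2: x=-9/2 → posterior Normal(-5/2, 7/6)
obs 3: x=-7 → posterior Normal(-29/8, 7/8)
obs 4: x=-5/2 → posterior Normal(-17/5, 7/10)
obs 5: x=7 → posterior Normal(-5/3, 7/12)
obs 6: x=-5/2 → posterior Normal(-25/14, 1/2)
obs 7: x=-7 → posterior Normal(-39/16, 7/16)
obs 8: x=-3 → posterior Normal(-5/2, 7/18)
obs 9: x=-6 → posterior Normal(-57/20, 7/20)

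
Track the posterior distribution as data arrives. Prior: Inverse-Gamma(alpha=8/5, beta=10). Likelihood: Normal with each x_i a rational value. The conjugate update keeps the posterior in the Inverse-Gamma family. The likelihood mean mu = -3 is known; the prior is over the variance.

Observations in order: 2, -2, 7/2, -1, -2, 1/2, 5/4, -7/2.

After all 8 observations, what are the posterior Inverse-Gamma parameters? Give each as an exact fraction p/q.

alpha=28/5, beta=1981/32

obs 1: x=2 → posterior Inverse-Gamma(21/10, 45/2)
obs 2: x=-2 → posterior Inverse-Gamma(13/5, 23)
obs 3: x=7/2 → posterior Inverse-Gamma(31/10, 353/8)
obs 4: x=-1 → posterior Inverse-Gamma(18/5, 369/8)
obs 5: x=-2 → posterior Inverse-Gamma(41/10, 373/8)
obs 6: x=1/2 → posterior Inverse-Gamma(23/5, 211/4)
obs 7: x=5/4 → posterior Inverse-Gamma(51/10, 1977/32)
obs 8: x=-7/2 → posterior Inverse-Gamma(28/5, 1981/32)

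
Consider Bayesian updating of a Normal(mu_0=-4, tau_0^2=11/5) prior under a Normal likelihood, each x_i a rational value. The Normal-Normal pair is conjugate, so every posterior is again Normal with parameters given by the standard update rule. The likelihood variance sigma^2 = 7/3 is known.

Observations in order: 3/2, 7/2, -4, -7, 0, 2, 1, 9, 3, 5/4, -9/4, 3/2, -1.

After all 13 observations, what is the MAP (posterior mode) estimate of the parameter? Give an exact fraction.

281/928

obs 1: x=3/2 → posterior Normal(-181/136, 77/68)
obs 2: x=7/2 → posterior Normal(25/101, 77/101)
obs 3: x=-4 → posterior Normal(-107/134, 77/134)
obs 4: x=-7 → posterior Normal(-338/167, 77/167)
obs 5: x=0 → posterior Normal(-169/100, 77/200)
obs 6: x=2 → posterior Normal(-272/233, 77/233)
obs 7: x=1 → posterior Normal(-239/266, 11/38)
obs 8: x=9 → posterior Normal(58/299, 77/299)
obs 9: x=3 → posterior Normal(157/332, 77/332)
obs 10: x=5/4 → posterior Normal(793/1460, 77/365)
obs 11: x=-9/4 → posterior Normal(62/199, 77/398)
obs 12: x=3/2 → posterior Normal(347/862, 77/431)
obs 13: x=-1 → posterior Normal(281/928, 77/464)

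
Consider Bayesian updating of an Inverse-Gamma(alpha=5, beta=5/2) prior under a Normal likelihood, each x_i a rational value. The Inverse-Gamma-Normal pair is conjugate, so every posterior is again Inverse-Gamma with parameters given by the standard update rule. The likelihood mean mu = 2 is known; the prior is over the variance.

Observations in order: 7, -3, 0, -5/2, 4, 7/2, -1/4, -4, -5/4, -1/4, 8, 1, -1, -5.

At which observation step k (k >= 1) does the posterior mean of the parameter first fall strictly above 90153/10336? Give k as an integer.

k = 11

obs 1: x=7 → posterior Inverse-Gamma(11/2, 15)
obs 2: x=-3 → posterior Inverse-Gamma(6, 55/2)
obs 3: x=0 → posterior Inverse-Gamma(13/2, 59/2)
obs 4: x=-5/2 → posterior Inverse-Gamma(7, 317/8)
obs 5: x=4 → posterior Inverse-Gamma(15/2, 333/8)
obs 6: x=7/2 → posterior Inverse-Gamma(8, 171/4)
obs 7: x=-1/4 → posterior Inverse-Gamma(17/2, 1449/32)
obs 8: x=-4 → posterior Inverse-Gamma(9, 2025/32)
obs 9: x=-5/4 → posterior Inverse-Gamma(19/2, 1097/16)
obs 10: x=-1/4 → posterior Inverse-Gamma(10, 2275/32)
obs 11: x=8 → posterior Inverse-Gamma(21/2, 2851/32)
obs 12: x=1 → posterior Inverse-Gamma(11, 2867/32)
obs 13: x=-1 → posterior Inverse-Gamma(23/2, 3011/32)
obs 14: x=-5 → posterior Inverse-Gamma(12, 3795/32)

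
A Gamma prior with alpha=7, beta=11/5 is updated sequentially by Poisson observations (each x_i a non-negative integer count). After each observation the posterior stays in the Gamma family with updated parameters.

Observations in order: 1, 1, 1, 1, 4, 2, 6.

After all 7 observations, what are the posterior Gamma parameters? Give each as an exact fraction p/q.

alpha=23, beta=46/5

obs 1: x=1 → posterior Gamma(8, 16/5)
obs 2: x=1 → posterior Gamma(9, 21/5)
obs 3: x=1 → posterior Gamma(10, 26/5)
obs 4: x=1 → posterior Gamma(11, 31/5)
obs 5: x=4 → posterior Gamma(15, 36/5)
obs 6: x=2 → posterior Gamma(17, 41/5)
obs 7: x=6 → posterior Gamma(23, 46/5)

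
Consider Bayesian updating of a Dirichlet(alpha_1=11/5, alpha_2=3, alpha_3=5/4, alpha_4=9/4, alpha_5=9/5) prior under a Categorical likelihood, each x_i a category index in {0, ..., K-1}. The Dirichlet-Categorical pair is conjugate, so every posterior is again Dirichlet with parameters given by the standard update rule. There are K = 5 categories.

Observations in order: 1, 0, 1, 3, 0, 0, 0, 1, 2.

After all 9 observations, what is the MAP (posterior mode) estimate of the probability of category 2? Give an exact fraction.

5/58

obs 1: x=1 → posterior Dirichlet(11/5, 4, 5/4, 9/4, 9/5)
obs 2: x=0 → posterior Dirichlet(16/5, 4, 5/4, 9/4, 9/5)
obs 3: x=1 → posterior Dirichlet(16/5, 5, 5/4, 9/4, 9/5)
obs 4: x=3 → posterior Dirichlet(16/5, 5, 5/4, 13/4, 9/5)
obs 5: x=0 → posterior Dirichlet(21/5, 5, 5/4, 13/4, 9/5)
obs 6: x=0 → posterior Dirichlet(26/5, 5, 5/4, 13/4, 9/5)
obs 7: x=0 → posterior Dirichlet(31/5, 5, 5/4, 13/4, 9/5)
obs 8: x=1 → posterior Dirichlet(31/5, 6, 5/4, 13/4, 9/5)
obs 9: x=2 → posterior Dirichlet(31/5, 6, 9/4, 13/4, 9/5)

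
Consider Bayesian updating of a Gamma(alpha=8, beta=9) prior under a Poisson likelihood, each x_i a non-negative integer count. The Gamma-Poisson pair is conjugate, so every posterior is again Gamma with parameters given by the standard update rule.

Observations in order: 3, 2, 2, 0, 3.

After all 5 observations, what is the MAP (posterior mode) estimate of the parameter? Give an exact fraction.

obs 1: x=3 → posterior Gamma(11, 10)
obs 2: x=2 → posterior Gamma(13, 11)
obs 3: x=2 → posterior Gamma(15, 12)
obs 4: x=0 → posterior Gamma(15, 13)
obs 5: x=3 → posterior Gamma(18, 14)

17/14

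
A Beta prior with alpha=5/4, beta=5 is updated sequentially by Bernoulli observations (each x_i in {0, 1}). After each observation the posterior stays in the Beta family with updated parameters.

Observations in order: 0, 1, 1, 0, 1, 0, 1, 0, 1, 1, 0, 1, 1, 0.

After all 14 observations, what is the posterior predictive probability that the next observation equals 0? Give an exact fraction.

44/81

obs 1: x=0 → posterior Beta(5/4, 6)
obs 2: x=1 → posterior Beta(9/4, 6)
obs 3: x=1 → posterior Beta(13/4, 6)
obs 4: x=0 → posterior Beta(13/4, 7)
obs 5: x=1 → posterior Beta(17/4, 7)
obs 6: x=0 → posterior Beta(17/4, 8)
obs 7: x=1 → posterior Beta(21/4, 8)
obs 8: x=0 → posterior Beta(21/4, 9)
obs 9: x=1 → posterior Beta(25/4, 9)
obs 10: x=1 → posterior Beta(29/4, 9)
obs 11: x=0 → posterior Beta(29/4, 10)
obs 12: x=1 → posterior Beta(33/4, 10)
obs 13: x=1 → posterior Beta(37/4, 10)
obs 14: x=0 → posterior Beta(37/4, 11)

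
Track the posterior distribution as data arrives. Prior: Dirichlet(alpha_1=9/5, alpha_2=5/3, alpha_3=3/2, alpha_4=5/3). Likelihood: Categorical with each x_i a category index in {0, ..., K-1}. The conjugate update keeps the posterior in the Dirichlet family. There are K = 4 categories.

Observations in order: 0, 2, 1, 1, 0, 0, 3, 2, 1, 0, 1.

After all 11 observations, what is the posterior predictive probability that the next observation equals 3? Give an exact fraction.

obs 1: x=0 → posterior Dirichlet(14/5, 5/3, 3/2, 5/3)
obs 2: x=2 → posterior Dirichlet(14/5, 5/3, 5/2, 5/3)
obs 3: x=1 → posterior Dirichlet(14/5, 8/3, 5/2, 5/3)
obs 4: x=1 → posterior Dirichlet(14/5, 11/3, 5/2, 5/3)
obs 5: x=0 → posterior Dirichlet(19/5, 11/3, 5/2, 5/3)
obs 6: x=0 → posterior Dirichlet(24/5, 11/3, 5/2, 5/3)
obs 7: x=3 → posterior Dirichlet(24/5, 11/3, 5/2, 8/3)
obs 8: x=2 → posterior Dirichlet(24/5, 11/3, 7/2, 8/3)
obs 9: x=1 → posterior Dirichlet(24/5, 14/3, 7/2, 8/3)
obs 10: x=0 → posterior Dirichlet(29/5, 14/3, 7/2, 8/3)
obs 11: x=1 → posterior Dirichlet(29/5, 17/3, 7/2, 8/3)

80/529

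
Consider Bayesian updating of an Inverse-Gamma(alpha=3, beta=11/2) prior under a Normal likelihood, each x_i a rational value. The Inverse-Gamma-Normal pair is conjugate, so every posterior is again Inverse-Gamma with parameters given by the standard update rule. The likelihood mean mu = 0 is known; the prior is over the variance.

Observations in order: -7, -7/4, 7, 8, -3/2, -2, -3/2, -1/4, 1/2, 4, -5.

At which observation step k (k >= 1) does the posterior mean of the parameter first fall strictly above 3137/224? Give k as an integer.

k = 3

obs 1: x=-7 → posterior Inverse-Gamma(7/2, 30)
obs 2: x=-7/4 → posterior Inverse-Gamma(4, 1009/32)
obs 3: x=7 → posterior Inverse-Gamma(9/2, 1793/32)
obs 4: x=8 → posterior Inverse-Gamma(5, 2817/32)
obs 5: x=-3/2 → posterior Inverse-Gamma(11/2, 2853/32)
obs 6: x=-2 → posterior Inverse-Gamma(6, 2917/32)
obs 7: x=-3/2 → posterior Inverse-Gamma(13/2, 2953/32)
obs 8: x=-1/4 → posterior Inverse-Gamma(7, 1477/16)
obs 9: x=1/2 → posterior Inverse-Gamma(15/2, 1479/16)
obs 10: x=4 → posterior Inverse-Gamma(8, 1607/16)
obs 11: x=-5 → posterior Inverse-Gamma(17/2, 1807/16)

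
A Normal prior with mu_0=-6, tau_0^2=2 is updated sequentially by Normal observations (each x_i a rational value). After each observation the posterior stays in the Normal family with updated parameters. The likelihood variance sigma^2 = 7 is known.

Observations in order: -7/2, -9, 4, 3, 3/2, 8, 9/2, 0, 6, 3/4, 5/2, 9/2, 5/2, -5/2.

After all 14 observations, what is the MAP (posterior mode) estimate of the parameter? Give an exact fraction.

obs 1: x=-7/2 → posterior Normal(-49/9, 14/9)
obs 2: x=-9 → posterior Normal(-67/11, 14/11)
obs 3: x=4 → posterior Normal(-59/13, 14/13)
obs 4: x=3 → posterior Normal(-53/15, 14/15)
obs 5: x=3/2 → posterior Normal(-50/17, 14/17)
obs 6: x=8 → posterior Normal(-34/19, 14/19)
obs 7: x=9/2 → posterior Normal(-25/21, 2/3)
obs 8: x=0 → posterior Normal(-25/23, 14/23)
obs 9: x=6 → posterior Normal(-13/25, 14/25)
obs 10: x=3/4 → posterior Normal(-23/54, 14/27)
obs 11: x=5/2 → posterior Normal(-13/58, 14/29)
obs 12: x=9/2 → posterior Normal(5/62, 14/31)
obs 13: x=5/2 → posterior Normal(5/22, 14/33)
obs 14: x=-5/2 → posterior Normal(1/14, 2/5)

1/14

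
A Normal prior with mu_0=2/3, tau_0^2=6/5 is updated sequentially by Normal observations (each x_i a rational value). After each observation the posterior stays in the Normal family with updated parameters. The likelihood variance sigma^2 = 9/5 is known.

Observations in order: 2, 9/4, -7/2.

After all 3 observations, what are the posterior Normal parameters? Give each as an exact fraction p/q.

mu_0=7/18, tau_0^2=2/5

obs 1: x=2 → posterior Normal(6/5, 18/25)
obs 2: x=9/4 → posterior Normal(3/2, 18/35)
obs 3: x=-7/2 → posterior Normal(7/18, 2/5)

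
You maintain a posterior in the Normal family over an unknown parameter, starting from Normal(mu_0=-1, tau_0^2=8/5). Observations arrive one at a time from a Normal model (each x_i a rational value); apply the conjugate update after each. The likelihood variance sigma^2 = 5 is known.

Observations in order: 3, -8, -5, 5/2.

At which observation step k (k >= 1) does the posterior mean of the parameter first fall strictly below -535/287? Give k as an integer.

k = 3

obs 1: x=3 → posterior Normal(-1/33, 40/33)
obs 2: x=-8 → posterior Normal(-65/41, 40/41)
obs 3: x=-5 → posterior Normal(-15/7, 40/49)
obs 4: x=5/2 → posterior Normal(-85/57, 40/57)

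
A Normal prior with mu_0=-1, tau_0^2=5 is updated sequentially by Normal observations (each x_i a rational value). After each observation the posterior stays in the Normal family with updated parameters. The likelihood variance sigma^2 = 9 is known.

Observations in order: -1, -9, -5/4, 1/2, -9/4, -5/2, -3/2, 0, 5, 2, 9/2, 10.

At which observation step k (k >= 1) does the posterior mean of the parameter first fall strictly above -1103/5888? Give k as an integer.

obs 1: x=-1 → posterior Normal(-1, 45/14)
obs 2: x=-9 → posterior Normal(-59/19, 45/19)
obs 3: x=-5/4 → posterior Normal(-87/32, 15/8)
obs 4: x=1/2 → posterior Normal(-251/116, 45/29)
obs 5: x=-9/4 → posterior Normal(-37/17, 45/34)
obs 6: x=-5/2 → posterior Normal(-173/78, 15/13)
obs 7: x=-3/2 → posterior Normal(-47/22, 45/44)
obs 8: x=0 → posterior Normal(-94/49, 45/49)
obs 9: x=5 → posterior Normal(-23/18, 5/6)
obs 10: x=2 → posterior Normal(-1, 45/59)
obs 11: x=9/2 → posterior Normal(-73/128, 45/64)
obs 12: x=10 → posterior Normal(9/46, 15/23)

k = 12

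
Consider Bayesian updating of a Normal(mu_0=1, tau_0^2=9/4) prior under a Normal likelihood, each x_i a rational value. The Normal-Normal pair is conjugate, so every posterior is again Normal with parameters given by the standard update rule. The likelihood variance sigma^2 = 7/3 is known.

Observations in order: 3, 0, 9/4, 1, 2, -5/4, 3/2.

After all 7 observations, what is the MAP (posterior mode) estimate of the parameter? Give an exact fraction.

515/434

obs 1: x=3 → posterior Normal(109/55, 63/55)
obs 2: x=0 → posterior Normal(109/82, 63/82)
obs 3: x=9/4 → posterior Normal(679/436, 63/109)
obs 4: x=1 → posterior Normal(787/544, 63/136)
obs 5: x=2 → posterior Normal(1003/652, 63/163)
obs 6: x=-5/4 → posterior Normal(217/190, 63/190)
obs 7: x=3/2 → posterior Normal(515/434, 9/31)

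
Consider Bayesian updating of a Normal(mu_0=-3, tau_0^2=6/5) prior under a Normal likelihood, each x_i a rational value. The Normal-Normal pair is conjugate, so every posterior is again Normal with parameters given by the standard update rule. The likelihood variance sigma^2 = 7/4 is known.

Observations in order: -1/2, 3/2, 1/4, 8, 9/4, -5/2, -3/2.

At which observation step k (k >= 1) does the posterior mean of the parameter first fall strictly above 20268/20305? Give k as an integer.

k = 5

obs 1: x=-1/2 → posterior Normal(-117/59, 42/59)
obs 2: x=3/2 → posterior Normal(-81/83, 42/83)
obs 3: x=1/4 → posterior Normal(-75/107, 42/107)
obs 4: x=8 → posterior Normal(117/131, 42/131)
obs 5: x=9/4 → posterior Normal(171/155, 42/155)
obs 6: x=-5/2 → posterior Normal(111/179, 42/179)
obs 7: x=-3/2 → posterior Normal(75/203, 6/29)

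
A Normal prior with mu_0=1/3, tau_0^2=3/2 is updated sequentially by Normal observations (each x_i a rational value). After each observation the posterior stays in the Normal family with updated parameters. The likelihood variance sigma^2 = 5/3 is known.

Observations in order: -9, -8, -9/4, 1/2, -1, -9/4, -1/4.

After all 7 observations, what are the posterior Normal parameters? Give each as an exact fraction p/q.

obs 1: x=-9 → posterior Normal(-233/57, 15/19)
obs 2: x=-8 → posterior Normal(-449/84, 15/28)
obs 3: x=-9/4 → posterior Normal(-2039/444, 15/37)
obs 4: x=1/2 → posterior Normal(-1985/552, 15/46)
obs 5: x=-1 → posterior Normal(-2093/660, 3/11)
obs 6: x=-9/4 → posterior Normal(-73/24, 15/64)
obs 7: x=-1/4 → posterior Normal(-2363/876, 15/73)

mu_0=-2363/876, tau_0^2=15/73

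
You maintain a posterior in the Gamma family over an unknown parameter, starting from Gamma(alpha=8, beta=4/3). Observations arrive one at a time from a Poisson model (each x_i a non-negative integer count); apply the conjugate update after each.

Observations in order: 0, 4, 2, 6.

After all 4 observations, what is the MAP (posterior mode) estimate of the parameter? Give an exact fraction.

57/16

obs 1: x=0 → posterior Gamma(8, 7/3)
obs 2: x=4 → posterior Gamma(12, 10/3)
obs 3: x=2 → posterior Gamma(14, 13/3)
obs 4: x=6 → posterior Gamma(20, 16/3)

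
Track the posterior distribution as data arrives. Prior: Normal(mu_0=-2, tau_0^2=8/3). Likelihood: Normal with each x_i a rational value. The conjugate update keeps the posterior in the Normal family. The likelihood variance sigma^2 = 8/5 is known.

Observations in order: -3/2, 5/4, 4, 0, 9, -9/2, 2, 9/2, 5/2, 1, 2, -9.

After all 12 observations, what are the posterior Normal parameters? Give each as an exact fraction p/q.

mu_0=67/84, tau_0^2=8/63

obs 1: x=-3/2 → posterior Normal(-27/16, 1)
obs 2: x=5/4 → posterior Normal(-29/52, 8/13)
obs 3: x=4 → posterior Normal(17/24, 4/9)
obs 4: x=0 → posterior Normal(51/92, 8/23)
obs 5: x=9 → posterior Normal(33/16, 2/7)
obs 6: x=-9/2 → posterior Normal(47/44, 8/33)
obs 7: x=2 → posterior Normal(181/152, 4/19)
obs 8: x=9/2 → posterior Normal(271/172, 8/43)
obs 9: x=5/2 → posterior Normal(107/64, 1/6)
obs 10: x=1 → posterior Normal(341/212, 8/53)
obs 11: x=2 → posterior Normal(381/232, 4/29)
obs 12: x=-9 → posterior Normal(67/84, 8/63)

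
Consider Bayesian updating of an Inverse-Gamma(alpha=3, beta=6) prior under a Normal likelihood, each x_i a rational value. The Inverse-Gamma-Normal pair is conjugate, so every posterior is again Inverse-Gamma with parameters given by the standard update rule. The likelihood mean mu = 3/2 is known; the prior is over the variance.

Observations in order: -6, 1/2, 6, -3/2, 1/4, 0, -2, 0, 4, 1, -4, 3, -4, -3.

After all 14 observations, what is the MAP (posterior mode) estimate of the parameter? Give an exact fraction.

3301/352

obs 1: x=-6 → posterior Inverse-Gamma(7/2, 273/8)
obs 2: x=1/2 → posterior Inverse-Gamma(4, 277/8)
obs 3: x=6 → posterior Inverse-Gamma(9/2, 179/4)
obs 4: x=-3/2 → posterior Inverse-Gamma(5, 197/4)
obs 5: x=1/4 → posterior Inverse-Gamma(11/2, 1601/32)
obs 6: x=0 → posterior Inverse-Gamma(6, 1637/32)
obs 7: x=-2 → posterior Inverse-Gamma(13/2, 1833/32)
obs 8: x=0 → posterior Inverse-Gamma(7, 1869/32)
obs 9: x=4 → posterior Inverse-Gamma(15/2, 1969/32)
obs 10: x=1 → posterior Inverse-Gamma(8, 1973/32)
obs 11: x=-4 → posterior Inverse-Gamma(17/2, 2457/32)
obs 12: x=3 → posterior Inverse-Gamma(9, 2493/32)
obs 13: x=-4 → posterior Inverse-Gamma(19/2, 2977/32)
obs 14: x=-3 → posterior Inverse-Gamma(10, 3301/32)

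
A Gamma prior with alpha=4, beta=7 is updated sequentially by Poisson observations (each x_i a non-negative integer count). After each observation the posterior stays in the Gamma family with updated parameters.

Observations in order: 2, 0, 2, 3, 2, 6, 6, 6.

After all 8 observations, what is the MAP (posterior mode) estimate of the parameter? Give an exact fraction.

2

obs 1: x=2 → posterior Gamma(6, 8)
obs 2: x=0 → posterior Gamma(6, 9)
obs 3: x=2 → posterior Gamma(8, 10)
obs 4: x=3 → posterior Gamma(11, 11)
obs 5: x=2 → posterior Gamma(13, 12)
obs 6: x=6 → posterior Gamma(19, 13)
obs 7: x=6 → posterior Gamma(25, 14)
obs 8: x=6 → posterior Gamma(31, 15)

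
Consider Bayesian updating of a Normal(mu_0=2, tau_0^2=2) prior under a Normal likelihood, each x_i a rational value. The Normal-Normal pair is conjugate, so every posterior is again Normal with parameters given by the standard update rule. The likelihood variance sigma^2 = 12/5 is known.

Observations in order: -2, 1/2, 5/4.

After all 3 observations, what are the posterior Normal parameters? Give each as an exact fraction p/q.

mu_0=43/84, tau_0^2=4/7

obs 1: x=-2 → posterior Normal(2/11, 12/11)
obs 2: x=1/2 → posterior Normal(9/32, 3/4)
obs 3: x=5/4 → posterior Normal(43/84, 4/7)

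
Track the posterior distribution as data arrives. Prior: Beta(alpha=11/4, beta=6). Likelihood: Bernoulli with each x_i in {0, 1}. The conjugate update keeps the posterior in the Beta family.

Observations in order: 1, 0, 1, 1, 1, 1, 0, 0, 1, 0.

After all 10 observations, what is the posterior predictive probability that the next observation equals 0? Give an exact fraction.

8/15

obs 1: x=1 → posterior Beta(15/4, 6)
obs 2: x=0 → posterior Beta(15/4, 7)
obs 3: x=1 → posterior Beta(19/4, 7)
obs 4: x=1 → posterior Beta(23/4, 7)
obs 5: x=1 → posterior Beta(27/4, 7)
obs 6: x=1 → posterior Beta(31/4, 7)
obs 7: x=0 → posterior Beta(31/4, 8)
obs 8: x=0 → posterior Beta(31/4, 9)
obs 9: x=1 → posterior Beta(35/4, 9)
obs 10: x=0 → posterior Beta(35/4, 10)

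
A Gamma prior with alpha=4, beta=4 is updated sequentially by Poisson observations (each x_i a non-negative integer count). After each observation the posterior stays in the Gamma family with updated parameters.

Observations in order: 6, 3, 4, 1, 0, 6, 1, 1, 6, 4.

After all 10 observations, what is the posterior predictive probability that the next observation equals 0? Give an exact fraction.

obs 1: x=6 → posterior Gamma(10, 5)
obs 2: x=3 → posterior Gamma(13, 6)
obs 3: x=4 → posterior Gamma(17, 7)
obs 4: x=1 → posterior Gamma(18, 8)
obs 5: x=0 → posterior Gamma(18, 9)
obs 6: x=6 → posterior Gamma(24, 10)
obs 7: x=1 → posterior Gamma(25, 11)
obs 8: x=1 → posterior Gamma(26, 12)
obs 9: x=6 → posterior Gamma(32, 13)
obs 10: x=4 → posterior Gamma(36, 14)

182225556172186058674940229804729969934336/2184164409074570299708284437656402587890625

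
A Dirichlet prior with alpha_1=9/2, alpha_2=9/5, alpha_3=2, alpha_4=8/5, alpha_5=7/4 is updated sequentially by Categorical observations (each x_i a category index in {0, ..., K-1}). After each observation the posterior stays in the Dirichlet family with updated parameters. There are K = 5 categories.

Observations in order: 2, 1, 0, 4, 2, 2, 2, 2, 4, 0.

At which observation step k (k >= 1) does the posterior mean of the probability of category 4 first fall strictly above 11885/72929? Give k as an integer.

k = 4

obs 1: x=2 → posterior Dirichlet(9/2, 9/5, 3, 8/5, 7/4)
obs 2: x=1 → posterior Dirichlet(9/2, 14/5, 3, 8/5, 7/4)
obs 3: x=0 → posterior Dirichlet(11/2, 14/5, 3, 8/5, 7/4)
obs 4: x=4 → posterior Dirichlet(11/2, 14/5, 3, 8/5, 11/4)
obs 5: x=2 → posterior Dirichlet(11/2, 14/5, 4, 8/5, 11/4)
obs 6: x=2 → posterior Dirichlet(11/2, 14/5, 5, 8/5, 11/4)
obs 7: x=2 → posterior Dirichlet(11/2, 14/5, 6, 8/5, 11/4)
obs 8: x=2 → posterior Dirichlet(11/2, 14/5, 7, 8/5, 11/4)
obs 9: x=4 → posterior Dirichlet(11/2, 14/5, 7, 8/5, 15/4)
obs 10: x=0 → posterior Dirichlet(13/2, 14/5, 7, 8/5, 15/4)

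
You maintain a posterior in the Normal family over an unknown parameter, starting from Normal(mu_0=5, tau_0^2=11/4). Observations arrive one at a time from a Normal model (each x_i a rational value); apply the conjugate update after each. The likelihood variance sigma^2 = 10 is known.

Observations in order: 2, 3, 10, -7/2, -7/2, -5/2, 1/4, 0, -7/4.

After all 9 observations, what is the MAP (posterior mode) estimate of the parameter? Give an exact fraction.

obs 1: x=2 → posterior Normal(74/17, 110/51)
obs 2: x=3 → posterior Normal(255/62, 55/31)
obs 3: x=10 → posterior Normal(5, 110/73)
obs 4: x=-7/2 → posterior Normal(653/168, 55/42)
obs 5: x=-7/2 → posterior Normal(288/95, 22/19)
obs 6: x=-5/2 → posterior Normal(521/212, 55/53)
obs 7: x=1/4 → posterior Normal(9/4, 110/117)
obs 8: x=0 → posterior Normal(1053/512, 55/64)
obs 9: x=-7/4 → posterior Normal(244/139, 110/139)

244/139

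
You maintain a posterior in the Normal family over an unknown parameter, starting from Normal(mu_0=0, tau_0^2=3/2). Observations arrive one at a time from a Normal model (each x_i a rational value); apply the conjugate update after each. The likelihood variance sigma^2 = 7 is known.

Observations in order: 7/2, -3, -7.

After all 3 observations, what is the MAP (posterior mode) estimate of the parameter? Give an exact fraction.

obs 1: x=7/2 → posterior Normal(21/34, 21/17)
obs 2: x=-3 → posterior Normal(3/40, 21/20)
obs 3: x=-7 → posterior Normal(-39/46, 21/23)

-39/46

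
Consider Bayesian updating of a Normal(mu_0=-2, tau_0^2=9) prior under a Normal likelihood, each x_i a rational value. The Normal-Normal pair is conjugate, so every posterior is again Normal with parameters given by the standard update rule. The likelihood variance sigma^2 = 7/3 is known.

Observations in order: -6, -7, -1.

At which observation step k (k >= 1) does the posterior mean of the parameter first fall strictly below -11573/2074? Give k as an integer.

obs 1: x=-6 → posterior Normal(-88/17, 63/34)
obs 2: x=-7 → posterior Normal(-365/61, 63/61)
obs 3: x=-1 → posterior Normal(-49/11, 63/88)

k = 2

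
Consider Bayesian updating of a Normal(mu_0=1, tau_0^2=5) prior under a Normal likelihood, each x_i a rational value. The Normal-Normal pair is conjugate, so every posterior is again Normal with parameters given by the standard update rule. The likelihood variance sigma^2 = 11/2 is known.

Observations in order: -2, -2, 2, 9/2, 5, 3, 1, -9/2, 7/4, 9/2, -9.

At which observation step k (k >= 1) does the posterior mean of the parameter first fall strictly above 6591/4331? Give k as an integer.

obs 1: x=-2 → posterior Normal(-3/7, 55/21)
obs 2: x=-2 → posterior Normal(-29/31, 55/31)
obs 3: x=2 → posterior Normal(-9/41, 55/41)
obs 4: x=9/2 → posterior Normal(12/17, 55/51)
obs 5: x=5 → posterior Normal(86/61, 55/61)
obs 6: x=3 → posterior Normal(116/71, 55/71)
obs 7: x=1 → posterior Normal(14/9, 55/81)
obs 8: x=-9/2 → posterior Normal(81/91, 55/91)
obs 9: x=7/4 → posterior Normal(197/202, 55/101)
obs 10: x=9/2 → posterior Normal(287/222, 55/111)
obs 11: x=-9 → posterior Normal(107/242, 5/11)

k = 6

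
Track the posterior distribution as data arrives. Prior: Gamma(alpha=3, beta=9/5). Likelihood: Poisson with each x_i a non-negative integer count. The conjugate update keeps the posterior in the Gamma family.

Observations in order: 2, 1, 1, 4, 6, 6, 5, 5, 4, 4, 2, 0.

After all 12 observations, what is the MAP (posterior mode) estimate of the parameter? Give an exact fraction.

obs 1: x=2 → posterior Gamma(5, 14/5)
obs 2: x=1 → posterior Gamma(6, 19/5)
obs 3: x=1 → posterior Gamma(7, 24/5)
obs 4: x=4 → posterior Gamma(11, 29/5)
obs 5: x=6 → posterior Gamma(17, 34/5)
obs 6: x=6 → posterior Gamma(23, 39/5)
obs 7: x=5 → posterior Gamma(28, 44/5)
obs 8: x=5 → posterior Gamma(33, 49/5)
obs 9: x=4 → posterior Gamma(37, 54/5)
obs 10: x=4 → posterior Gamma(41, 59/5)
obs 11: x=2 → posterior Gamma(43, 64/5)
obs 12: x=0 → posterior Gamma(43, 69/5)

70/23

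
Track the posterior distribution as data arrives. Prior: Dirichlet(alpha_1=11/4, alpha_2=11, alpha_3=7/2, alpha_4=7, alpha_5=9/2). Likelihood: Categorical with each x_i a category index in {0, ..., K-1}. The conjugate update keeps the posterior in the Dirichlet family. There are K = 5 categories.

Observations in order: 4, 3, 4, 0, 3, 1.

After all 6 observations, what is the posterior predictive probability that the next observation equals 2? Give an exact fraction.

14/139

obs 1: x=4 → posterior Dirichlet(11/4, 11, 7/2, 7, 11/2)
obs 2: x=3 → posterior Dirichlet(11/4, 11, 7/2, 8, 11/2)
obs 3: x=4 → posterior Dirichlet(11/4, 11, 7/2, 8, 13/2)
obs 4: x=0 → posterior Dirichlet(15/4, 11, 7/2, 8, 13/2)
obs 5: x=3 → posterior Dirichlet(15/4, 11, 7/2, 9, 13/2)
obs 6: x=1 → posterior Dirichlet(15/4, 12, 7/2, 9, 13/2)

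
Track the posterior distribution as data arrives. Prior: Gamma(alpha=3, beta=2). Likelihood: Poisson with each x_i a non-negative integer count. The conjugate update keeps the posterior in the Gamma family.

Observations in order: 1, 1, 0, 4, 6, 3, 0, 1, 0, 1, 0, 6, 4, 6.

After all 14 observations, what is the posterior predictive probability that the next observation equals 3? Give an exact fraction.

188129086494804336821995319348061577664450789376/971645701575323882519635342913622589939807491953

obs 1: x=1 → posterior Gamma(4, 3)
obs 2: x=1 → posterior Gamma(5, 4)
obs 3: x=0 → posterior Gamma(5, 5)
obs 4: x=4 → posterior Gamma(9, 6)
obs 5: x=6 → posterior Gamma(15, 7)
obs 6: x=3 → posterior Gamma(18, 8)
obs 7: x=0 → posterior Gamma(18, 9)
obs 8: x=1 → posterior Gamma(19, 10)
obs 9: x=0 → posterior Gamma(19, 11)
obs 10: x=1 → posterior Gamma(20, 12)
obs 11: x=0 → posterior Gamma(20, 13)
obs 12: x=6 → posterior Gamma(26, 14)
obs 13: x=4 → posterior Gamma(30, 15)
obs 14: x=6 → posterior Gamma(36, 16)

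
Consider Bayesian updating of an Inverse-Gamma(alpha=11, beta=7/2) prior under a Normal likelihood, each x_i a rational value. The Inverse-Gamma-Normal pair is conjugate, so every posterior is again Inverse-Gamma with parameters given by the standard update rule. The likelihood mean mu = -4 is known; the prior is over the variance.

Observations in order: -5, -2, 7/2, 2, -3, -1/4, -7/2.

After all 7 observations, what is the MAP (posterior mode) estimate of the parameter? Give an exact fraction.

1913/496

obs 1: x=-5 → posterior Inverse-Gamma(23/2, 4)
obs 2: x=-2 → posterior Inverse-Gamma(12, 6)
obs 3: x=7/2 → posterior Inverse-Gamma(25/2, 273/8)
obs 4: x=2 → posterior Inverse-Gamma(13, 417/8)
obs 5: x=-3 → posterior Inverse-Gamma(27/2, 421/8)
obs 6: x=-1/4 → posterior Inverse-Gamma(14, 1909/32)
obs 7: x=-7/2 → posterior Inverse-Gamma(29/2, 1913/32)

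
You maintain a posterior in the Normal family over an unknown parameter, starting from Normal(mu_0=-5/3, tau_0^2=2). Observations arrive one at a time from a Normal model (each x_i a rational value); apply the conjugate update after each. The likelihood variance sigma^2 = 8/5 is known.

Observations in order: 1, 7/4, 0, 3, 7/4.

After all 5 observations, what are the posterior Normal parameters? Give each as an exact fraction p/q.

mu_0=185/174, tau_0^2=8/29

obs 1: x=1 → posterior Normal(-5/27, 8/9)
obs 2: x=7/4 → posterior Normal(85/168, 4/7)
obs 3: x=0 → posterior Normal(85/228, 8/19)
obs 4: x=3 → posterior Normal(265/288, 1/3)
obs 5: x=7/4 → posterior Normal(185/174, 8/29)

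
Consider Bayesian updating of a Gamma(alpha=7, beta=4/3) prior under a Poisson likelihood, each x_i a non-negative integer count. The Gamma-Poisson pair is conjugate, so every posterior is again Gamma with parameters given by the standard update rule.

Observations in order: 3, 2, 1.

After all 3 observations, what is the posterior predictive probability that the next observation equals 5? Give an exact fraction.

obs 1: x=3 → posterior Gamma(10, 7/3)
obs 2: x=2 → posterior Gamma(12, 10/3)
obs 3: x=1 → posterior Gamma(13, 13/3)

113857112945266340013/1180591620717411303424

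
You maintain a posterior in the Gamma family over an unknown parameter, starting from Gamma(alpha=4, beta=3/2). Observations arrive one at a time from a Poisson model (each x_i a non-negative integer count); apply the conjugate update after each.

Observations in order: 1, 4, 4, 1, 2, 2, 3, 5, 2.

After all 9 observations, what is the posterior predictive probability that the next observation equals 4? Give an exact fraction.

obs 1: x=1 → posterior Gamma(5, 5/2)
obs 2: x=4 → posterior Gamma(9, 7/2)
obs 3: x=4 → posterior Gamma(13, 9/2)
obs 4: x=1 → posterior Gamma(14, 11/2)
obs 5: x=2 → posterior Gamma(16, 13/2)
obs 6: x=2 → posterior Gamma(18, 15/2)
obs 7: x=3 → posterior Gamma(21, 17/2)
obs 8: x=5 → posterior Gamma(26, 19/2)
obs 9: x=2 → posterior Gamma(28, 21/2)

5297707441163594319196858601747132638077840/37608910510519071039902074217516707306379521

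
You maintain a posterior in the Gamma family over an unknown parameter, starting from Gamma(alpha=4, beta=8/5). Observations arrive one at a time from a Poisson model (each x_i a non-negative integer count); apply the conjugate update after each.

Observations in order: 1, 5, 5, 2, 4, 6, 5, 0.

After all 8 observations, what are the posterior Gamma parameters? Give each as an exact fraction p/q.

obs 1: x=1 → posterior Gamma(5, 13/5)
obs 2: x=5 → posterior Gamma(10, 18/5)
obs 3: x=5 → posterior Gamma(15, 23/5)
obs 4: x=2 → posterior Gamma(17, 28/5)
obs 5: x=4 → posterior Gamma(21, 33/5)
obs 6: x=6 → posterior Gamma(27, 38/5)
obs 7: x=5 → posterior Gamma(32, 43/5)
obs 8: x=0 → posterior Gamma(32, 48/5)

alpha=32, beta=48/5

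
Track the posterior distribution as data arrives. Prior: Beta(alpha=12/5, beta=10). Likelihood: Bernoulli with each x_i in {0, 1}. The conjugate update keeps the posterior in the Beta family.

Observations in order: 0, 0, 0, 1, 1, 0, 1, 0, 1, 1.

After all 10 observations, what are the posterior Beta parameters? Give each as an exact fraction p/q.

alpha=37/5, beta=15

obs 1: x=0 → posterior Beta(12/5, 11)
obs 2: x=0 → posterior Beta(12/5, 12)
obs 3: x=0 → posterior Beta(12/5, 13)
obs 4: x=1 → posterior Beta(17/5, 13)
obs 5: x=1 → posterior Beta(22/5, 13)
obs 6: x=0 → posterior Beta(22/5, 14)
obs 7: x=1 → posterior Beta(27/5, 14)
obs 8: x=0 → posterior Beta(27/5, 15)
obs 9: x=1 → posterior Beta(32/5, 15)
obs 10: x=1 → posterior Beta(37/5, 15)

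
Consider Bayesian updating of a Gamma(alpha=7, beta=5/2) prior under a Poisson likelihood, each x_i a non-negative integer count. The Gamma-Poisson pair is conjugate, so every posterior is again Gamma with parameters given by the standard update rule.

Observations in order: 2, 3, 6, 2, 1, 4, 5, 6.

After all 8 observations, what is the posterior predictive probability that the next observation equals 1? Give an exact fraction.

28656761343487752918388239763260196407044009235912/242063847902005849254176436075394136454464685331703

obs 1: x=2 → posterior Gamma(9, 7/2)
obs 2: x=3 → posterior Gamma(12, 9/2)
obs 3: x=6 → posterior Gamma(18, 11/2)
obs 4: x=2 → posterior Gamma(20, 13/2)
obs 5: x=1 → posterior Gamma(21, 15/2)
obs 6: x=4 → posterior Gamma(25, 17/2)
obs 7: x=5 → posterior Gamma(30, 19/2)
obs 8: x=6 → posterior Gamma(36, 21/2)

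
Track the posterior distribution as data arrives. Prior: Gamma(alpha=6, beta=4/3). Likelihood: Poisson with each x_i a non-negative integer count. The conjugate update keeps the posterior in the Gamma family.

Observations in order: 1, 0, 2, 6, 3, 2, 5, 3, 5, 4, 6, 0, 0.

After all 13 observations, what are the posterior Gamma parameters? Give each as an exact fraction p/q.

alpha=43, beta=43/3

obs 1: x=1 → posterior Gamma(7, 7/3)
obs 2: x=0 → posterior Gamma(7, 10/3)
obs 3: x=2 → posterior Gamma(9, 13/3)
obs 4: x=6 → posterior Gamma(15, 16/3)
obs 5: x=3 → posterior Gamma(18, 19/3)
obs 6: x=2 → posterior Gamma(20, 22/3)
obs 7: x=5 → posterior Gamma(25, 25/3)
obs 8: x=3 → posterior Gamma(28, 28/3)
obs 9: x=5 → posterior Gamma(33, 31/3)
obs 10: x=4 → posterior Gamma(37, 34/3)
obs 11: x=6 → posterior Gamma(43, 37/3)
obs 12: x=0 → posterior Gamma(43, 40/3)
obs 13: x=0 → posterior Gamma(43, 43/3)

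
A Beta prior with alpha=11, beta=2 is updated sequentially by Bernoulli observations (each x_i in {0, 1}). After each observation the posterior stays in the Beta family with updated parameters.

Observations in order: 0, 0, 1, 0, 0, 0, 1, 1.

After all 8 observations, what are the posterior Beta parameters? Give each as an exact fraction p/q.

alpha=14, beta=7

obs 1: x=0 → posterior Beta(11, 3)
obs 2: x=0 → posterior Beta(11, 4)
obs 3: x=1 → posterior Beta(12, 4)
obs 4: x=0 → posterior Beta(12, 5)
obs 5: x=0 → posterior Beta(12, 6)
obs 6: x=0 → posterior Beta(12, 7)
obs 7: x=1 → posterior Beta(13, 7)
obs 8: x=1 → posterior Beta(14, 7)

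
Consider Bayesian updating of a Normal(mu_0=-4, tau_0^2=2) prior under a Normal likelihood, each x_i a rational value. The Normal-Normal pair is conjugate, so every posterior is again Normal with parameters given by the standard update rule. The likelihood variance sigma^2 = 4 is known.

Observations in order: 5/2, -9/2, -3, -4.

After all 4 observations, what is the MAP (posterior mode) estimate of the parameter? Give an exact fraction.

-17/6

obs 1: x=5/2 → posterior Normal(-11/6, 4/3)
obs 2: x=-9/2 → posterior Normal(-5/2, 1)
obs 3: x=-3 → posterior Normal(-13/5, 4/5)
obs 4: x=-4 → posterior Normal(-17/6, 2/3)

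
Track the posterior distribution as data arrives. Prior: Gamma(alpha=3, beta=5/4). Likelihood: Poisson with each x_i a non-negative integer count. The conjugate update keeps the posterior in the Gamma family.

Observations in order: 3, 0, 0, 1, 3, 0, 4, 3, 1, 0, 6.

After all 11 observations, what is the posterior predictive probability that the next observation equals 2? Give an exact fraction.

176176167443011802117905012953761568906244800/677910888631357530497167937121955800161416729

obs 1: x=3 → posterior Gamma(6, 9/4)
obs 2: x=0 → posterior Gamma(6, 13/4)
obs 3: x=0 → posterior Gamma(6, 17/4)
obs 4: x=1 → posterior Gamma(7, 21/4)
obs 5: x=3 → posterior Gamma(10, 25/4)
obs 6: x=0 → posterior Gamma(10, 29/4)
obs 7: x=4 → posterior Gamma(14, 33/4)
obs 8: x=3 → posterior Gamma(17, 37/4)
obs 9: x=1 → posterior Gamma(18, 41/4)
obs 10: x=0 → posterior Gamma(18, 45/4)
obs 11: x=6 → posterior Gamma(24, 49/4)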